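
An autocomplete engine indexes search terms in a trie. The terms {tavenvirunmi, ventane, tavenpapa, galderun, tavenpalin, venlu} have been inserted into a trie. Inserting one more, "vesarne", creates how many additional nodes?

5

"ve" is already a path in the trie; the remaining "sarne" must be added.
New nodes needed: |"vesarne"| − 2 = 7 − 2 = 5.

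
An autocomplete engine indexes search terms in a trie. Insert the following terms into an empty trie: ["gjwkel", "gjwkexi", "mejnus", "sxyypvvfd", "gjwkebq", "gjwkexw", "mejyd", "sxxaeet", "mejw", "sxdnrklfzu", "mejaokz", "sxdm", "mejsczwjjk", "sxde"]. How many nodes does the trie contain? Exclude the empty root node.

55

Insert word by word; a character creates a node only if that edge doesn't already exist:
  "gjwkel" → 6 new (g, j, w, k, e, l)
  "gjwkexi" → prefix "gjwke" already present; 2 new (x, i)
  "mejnus" → 6 new (m, e, j, n, u, s)
  "sxyypvvfd" → 9 new (s, x, y, y, p, v, v, f, d)
  "gjwkebq" → prefix "gjwke" already present; 2 new (b, q)
  "gjwkexw" → prefix "gjwkex" already present; 1 new (w)
  "mejyd" → prefix "mej" already present; 2 new (y, d)
  "sxxaeet" → prefix "sx" already present; 5 new (x, a, e, e, t)
  "mejw" → prefix "mej" already present; 1 new (w)
  "sxdnrklfzu" → prefix "sx" already present; 8 new (d, n, r, k, l, f, z, u)
  "mejaokz" → prefix "mej" already present; 4 new (a, o, k, z)
  "sxdm" → prefix "sxd" already present; 1 new (m)
  "mejsczwjjk" → prefix "mej" already present; 7 new (s, c, z, w, j, j, k)
  "sxde" → prefix "sxd" already present; 1 new (e)
Total nodes = 6 + 2 + 6 + 9 + 2 + 1 + 2 + 5 + 1 + 8 + 4 + 1 + 7 + 1 = 55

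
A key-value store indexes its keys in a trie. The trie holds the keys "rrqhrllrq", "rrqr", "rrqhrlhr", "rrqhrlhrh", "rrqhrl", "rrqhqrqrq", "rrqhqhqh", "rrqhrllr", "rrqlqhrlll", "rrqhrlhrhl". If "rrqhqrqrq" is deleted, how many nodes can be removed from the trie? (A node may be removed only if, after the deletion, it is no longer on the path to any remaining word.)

4

A node on "rrqhqrqrq"'s path can go only if nothing else ends at it or branches off below it.
The suffix "rqrq" (4 nodes) is used only by "rrqhqrqrq"; the node for "rrqhq" still has the child "h", so pruning stops there.
Nodes removed: 4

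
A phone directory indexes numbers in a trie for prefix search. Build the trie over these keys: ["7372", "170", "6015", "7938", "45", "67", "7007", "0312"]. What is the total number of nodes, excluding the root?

24

Trie structure (* marks end of a word):
(root)
├─ 0
│  └─ 3
│     └─ 1
│        └─ 2 *
├─ 1
│  └─ 7
│     └─ 0 *
├─ 4
│  └─ 5 *
├─ 6
│  ├─ 0
│  │  └─ 1
│  │     └─ 5 *
│  └─ 7 *
└─ 7
   ├─ 0
   │  └─ 0
   │     └─ 7 *
   ├─ 3
   │  └─ 7
   │     └─ 2 *
   └─ 9
      └─ 3
         └─ 8 *
Counting every labelled node above: 24.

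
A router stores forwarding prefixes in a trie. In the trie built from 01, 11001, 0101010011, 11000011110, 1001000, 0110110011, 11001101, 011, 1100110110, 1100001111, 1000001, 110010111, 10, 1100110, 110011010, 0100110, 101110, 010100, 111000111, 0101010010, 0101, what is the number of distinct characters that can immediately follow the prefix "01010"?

2

Walk "01010" from the root, arriving at one node.
Characters that immediately follow "01010" among the stored strings: {0, 1}.
That node has 2 child edges.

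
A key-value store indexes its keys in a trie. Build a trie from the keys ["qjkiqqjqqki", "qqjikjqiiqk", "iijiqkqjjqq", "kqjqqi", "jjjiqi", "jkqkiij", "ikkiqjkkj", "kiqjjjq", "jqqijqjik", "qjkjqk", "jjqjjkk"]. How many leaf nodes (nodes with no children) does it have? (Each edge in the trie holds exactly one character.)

11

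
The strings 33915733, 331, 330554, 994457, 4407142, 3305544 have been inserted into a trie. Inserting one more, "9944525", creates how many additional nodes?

2

The longest prefix of "9944525" already in the trie is "99445" (length 5).
New nodes needed: |"9944525"| − 5 = 7 − 5 = 2.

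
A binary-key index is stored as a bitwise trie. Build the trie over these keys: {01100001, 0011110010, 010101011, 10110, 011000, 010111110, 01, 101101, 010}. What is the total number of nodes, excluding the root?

Trie structure (* marks end of a word):
(root)
├─ 0
│  ├─ 0
│  │  └─ 1
│  │     └─ 1
│  │        └─ 1
│  │           └─ 1
│  │              └─ 0
│  │                 └─ 0
│  │                    └─ 1
│  │                       └─ 0 *
│  └─ 1 *
│     ├─ 0 *
│     │  └─ 1
│     │     ├─ 0
│     │     │  └─ 1
│     │     │     └─ 0
│     │     │        └─ 1
│     │     │           └─ 1 *
│     │     └─ 1
│     │        └─ 1
│     │           └─ 1
│     │              └─ 1
│     │                 └─ 0 *
│     └─ 1
│        └─ 0
│           └─ 0
│              └─ 0 *
│                 └─ 0
│                    └─ 1 *
└─ 1
   └─ 0
      └─ 1
         └─ 1
            └─ 0 *
               └─ 1 *
Counting every labelled node above: 35.

35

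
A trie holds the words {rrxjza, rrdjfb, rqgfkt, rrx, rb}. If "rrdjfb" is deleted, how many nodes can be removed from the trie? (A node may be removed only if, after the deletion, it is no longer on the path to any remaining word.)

Walk "rrdjfb" from the leaf back toward the root, removing each node that no remaining word uses.
The suffix "djfb" (4 nodes) is used only by "rrdjfb"; the node for "rr" still has the child "x", so pruning stops there.
Nodes removed: 4

4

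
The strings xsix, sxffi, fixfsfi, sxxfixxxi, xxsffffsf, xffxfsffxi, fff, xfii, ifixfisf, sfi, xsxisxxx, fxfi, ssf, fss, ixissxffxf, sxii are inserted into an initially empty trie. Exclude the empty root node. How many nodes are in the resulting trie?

78

For each word, the new-node count is its length minus the longest prefix already in the trie:
  "xsix" → 4 new (x, s, i, x)
  "sxffi" → 5 new (s, x, f, f, i)
  "fixfsfi" → 7 new (f, i, x, f, s, f, i)
  "sxxfixxxi" → prefix "sx" already present; 7 new (x, f, i, x, x, x, i)
  "xxsffffsf" → prefix "x" already present; 8 new (x, s, f, f, f, f, s, f)
  "xffxfsffxi" → prefix "x" already present; 9 new (f, f, x, f, s, f, f, x, i)
  "fff" → prefix "f" already present; 2 new (f, f)
  "xfii" → prefix "xf" already present; 2 new (i, i)
  "ifixfisf" → 8 new (i, f, i, x, f, i, s, f)
  "sfi" → prefix "s" already present; 2 new (f, i)
  "xsxisxxx" → prefix "xs" already present; 6 new (x, i, s, x, x, x)
  "fxfi" → prefix "f" already present; 3 new (x, f, i)
  "ssf" → prefix "s" already present; 2 new (s, f)
  "fss" → prefix "f" already present; 2 new (s, s)
  "ixissxffxf" → prefix "i" already present; 9 new (x, i, s, s, x, f, f, x, f)
  "sxii" → prefix "sx" already present; 2 new (i, i)
Total nodes = 4 + 5 + 7 + 7 + 8 + 9 + 2 + 2 + 8 + 2 + 6 + 3 + 2 + 2 + 9 + 2 = 78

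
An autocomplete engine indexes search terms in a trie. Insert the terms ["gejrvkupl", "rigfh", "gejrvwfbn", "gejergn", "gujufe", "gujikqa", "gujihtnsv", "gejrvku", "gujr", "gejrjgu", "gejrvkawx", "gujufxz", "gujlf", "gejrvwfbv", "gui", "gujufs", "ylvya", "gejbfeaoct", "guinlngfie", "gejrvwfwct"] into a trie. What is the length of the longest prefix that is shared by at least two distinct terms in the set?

8

Equivalently: take the maximum, over all pairs, of their longest common prefix length.
"gejrvwfbn" and "gejrvwfbv" agree on "gejrvwfb" (8 characters) before diverging; nothing deeper is shared.
Longest shared-prefix length: 8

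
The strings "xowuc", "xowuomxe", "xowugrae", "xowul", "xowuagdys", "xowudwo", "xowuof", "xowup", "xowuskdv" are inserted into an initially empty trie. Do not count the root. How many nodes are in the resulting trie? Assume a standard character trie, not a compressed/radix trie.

28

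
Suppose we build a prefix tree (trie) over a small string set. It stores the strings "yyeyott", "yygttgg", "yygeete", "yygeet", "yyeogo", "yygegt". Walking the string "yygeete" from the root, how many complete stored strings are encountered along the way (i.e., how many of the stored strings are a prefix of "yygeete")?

2

Traverse "yygeete" character by character; count nodes along the way that are marked as word ends.
Prefixes of the query that are stored words: "yygeet", "yygeete"
Count: 2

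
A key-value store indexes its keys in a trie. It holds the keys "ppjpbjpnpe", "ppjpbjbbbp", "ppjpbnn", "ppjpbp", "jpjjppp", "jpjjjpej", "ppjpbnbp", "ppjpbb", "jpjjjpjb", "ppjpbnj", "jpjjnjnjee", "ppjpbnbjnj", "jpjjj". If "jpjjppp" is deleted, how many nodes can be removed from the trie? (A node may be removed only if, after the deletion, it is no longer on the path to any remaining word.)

3

A node on "jpjjppp"'s path can go only if nothing else ends at it or branches off below it.
The suffix "ppp" (3 nodes) is used only by "jpjjppp"; the node for "jpjj" still has the child "j", so pruning stops there.
Nodes removed: 3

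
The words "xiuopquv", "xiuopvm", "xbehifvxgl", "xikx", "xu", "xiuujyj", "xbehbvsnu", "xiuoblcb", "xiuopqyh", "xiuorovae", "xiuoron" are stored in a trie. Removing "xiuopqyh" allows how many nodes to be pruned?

2

Walk "xiuopqyh" from the leaf back toward the root, removing each node that no remaining word uses.
The suffix "yh" (2 nodes) is used only by "xiuopqyh"; the node for "xiuopq" still has the child "u", so pruning stops there.
Nodes removed: 2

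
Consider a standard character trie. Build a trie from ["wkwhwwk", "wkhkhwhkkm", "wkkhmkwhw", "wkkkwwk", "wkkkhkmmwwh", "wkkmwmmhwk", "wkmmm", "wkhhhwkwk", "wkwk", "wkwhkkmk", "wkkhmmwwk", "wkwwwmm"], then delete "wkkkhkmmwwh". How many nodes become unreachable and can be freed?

7

After clearing the end-marker at "wkkkhkmmwwh", prune upward until reaching a node still needed by another word.
The suffix "hkmmwwh" (7 nodes) is used only by "wkkkhkmmwwh"; the node for "wkkk" still has the child "w", so pruning stops there.
Nodes removed: 7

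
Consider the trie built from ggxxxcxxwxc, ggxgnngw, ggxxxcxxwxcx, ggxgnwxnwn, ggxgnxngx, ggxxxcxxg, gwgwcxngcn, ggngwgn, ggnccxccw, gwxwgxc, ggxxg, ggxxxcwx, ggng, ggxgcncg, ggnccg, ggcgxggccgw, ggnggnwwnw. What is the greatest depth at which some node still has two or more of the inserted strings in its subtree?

The deepest shared node is where two words last agree before diverging.
e.g. "ggxxxcxxwxc" and "ggxxxcxxwxcx" share the prefix "ggxxxcxxwxc" of length 11; no pair shares a longer one.
Longest shared-prefix length: 11

11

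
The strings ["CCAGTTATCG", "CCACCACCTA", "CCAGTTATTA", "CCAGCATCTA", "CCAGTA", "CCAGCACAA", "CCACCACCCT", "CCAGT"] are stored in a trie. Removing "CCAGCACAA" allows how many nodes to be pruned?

A node on "CCAGCACAA"'s path can go only if nothing else ends at it or branches off below it.
The suffix "CAA" (3 nodes) is used only by "CCAGCACAA"; the node for "CCAGCA" still has the child "T", so pruning stops there.
Nodes removed: 3

3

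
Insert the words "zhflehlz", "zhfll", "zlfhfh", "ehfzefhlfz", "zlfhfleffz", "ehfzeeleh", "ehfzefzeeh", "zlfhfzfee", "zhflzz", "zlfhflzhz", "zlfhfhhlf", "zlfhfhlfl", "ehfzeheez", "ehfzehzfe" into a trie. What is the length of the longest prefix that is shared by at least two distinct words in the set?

Look for the deepest trie node that still has at least two words in its subtree.
e.g. "ehfzefhlfz" and "ehfzefzeeh" share the prefix "ehfzef" of length 6; no pair shares a longer one.
Longest shared-prefix length: 6

6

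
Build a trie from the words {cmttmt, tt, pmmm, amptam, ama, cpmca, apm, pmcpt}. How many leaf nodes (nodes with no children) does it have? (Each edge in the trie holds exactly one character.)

8

Leaves are exactly the stored words that no other stored word extends.
Those words: "ama", "amptam", "apm", "cmttmt", "cpmca", "pmcpt", "pmmm", "tt"
Leaf count: 8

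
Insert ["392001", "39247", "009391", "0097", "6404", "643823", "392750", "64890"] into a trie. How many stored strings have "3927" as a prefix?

1

Traverse to the node for "3927", then collect every word in that subtree.
Words under "3927": 392750
Count: 1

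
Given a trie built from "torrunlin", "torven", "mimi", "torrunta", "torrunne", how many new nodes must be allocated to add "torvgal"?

The longest prefix of "torvgal" already in the trie is "torv" (length 4).
Each of the 3 remaining characters creates one node.

3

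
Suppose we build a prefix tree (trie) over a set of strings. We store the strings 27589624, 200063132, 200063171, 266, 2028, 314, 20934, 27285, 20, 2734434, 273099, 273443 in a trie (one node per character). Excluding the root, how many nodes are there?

Trie structure (* marks end of a word):
(root)
├─ 2
│  ├─ 0 *
│  │  ├─ 0
│  │  │  └─ 0
│  │  │     └─ 6
│  │  │        └─ 3
│  │  │           └─ 1
│  │  │              ├─ 3
│  │  │              │  └─ 2 *
│  │  │              └─ 7
│  │  │                 └─ 1 *
│  │  ├─ 2
│  │  │  └─ 8 *
│  │  └─ 9
│  │     └─ 3
│  │        └─ 4 *
│  ├─ 6
│  │  └─ 6 *
│  └─ 7
│     ├─ 2
│     │  └─ 8
│     │     └─ 5 *
│     ├─ 3
│     │  ├─ 0
│     │  │  └─ 9
│     │  │     └─ 9 *
│     │  └─ 4
│     │     └─ 4
│     │        └─ 3 *
│     │           └─ 4 *
│     └─ 5
│        └─ 8
│           └─ 9
│              └─ 6
│                 └─ 2
│                    └─ 4 *
└─ 3
   └─ 1
      └─ 4 *
Counting every labelled node above: 39.

39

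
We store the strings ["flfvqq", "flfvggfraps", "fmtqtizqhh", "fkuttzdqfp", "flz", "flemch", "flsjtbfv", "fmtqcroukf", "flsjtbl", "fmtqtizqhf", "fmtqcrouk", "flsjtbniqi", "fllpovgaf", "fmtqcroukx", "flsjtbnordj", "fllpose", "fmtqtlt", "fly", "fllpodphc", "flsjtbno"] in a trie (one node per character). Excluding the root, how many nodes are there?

For each word, the new-node count is its length minus the longest prefix already in the trie:
  "flfvqq" → 6 new (f, l, f, v, q, q)
  "flfvggfraps" → prefix "flfv" already present; 7 new (g, g, f, r, a, p, s)
  "fmtqtizqhh" → prefix "f" already present; 9 new (m, t, q, t, i, z, q, h, h)
  "fkuttzdqfp" → prefix "f" already present; 9 new (k, u, t, t, z, d, q, f, p)
  "flz" → prefix "fl" already present; 1 new (z)
  "flemch" → prefix "fl" already present; 4 new (e, m, c, h)
  "flsjtbfv" → prefix "fl" already present; 6 new (s, j, t, b, f, v)
  "fmtqcroukf" → prefix "fmtq" already present; 6 new (c, r, o, u, k, f)
  "flsjtbl" → prefix "flsjtb" already present; 1 new (l)
  "fmtqtizqhf" → prefix "fmtqtizqh" already present; 1 new (f)
  "fmtqcrouk" → prefix "fmtqcrouk" already present; 0 new (none)
  "flsjtbniqi" → prefix "flsjtb" already present; 4 new (n, i, q, i)
  "fllpovgaf" → prefix "fl" already present; 7 new (l, p, o, v, g, a, f)
  "fmtqcroukx" → prefix "fmtqcrouk" already present; 1 new (x)
  "flsjtbnordj" → prefix "flsjtbn" already present; 4 new (o, r, d, j)
  "fllpose" → prefix "fllpo" already present; 2 new (s, e)
  "fmtqtlt" → prefix "fmtqt" already present; 2 new (l, t)
  "fly" → prefix "fl" already present; 1 new (y)
  "fllpodphc" → prefix "fllpo" already present; 4 new (d, p, h, c)
  "flsjtbno" → prefix "flsjtbno" already present; 0 new (none)
Total nodes = 6 + 7 + 9 + 9 + 1 + 4 + 6 + 6 + 1 + 1 + 0 + 4 + 7 + 1 + 4 + 2 + 2 + 1 + 4 + 0 = 75

75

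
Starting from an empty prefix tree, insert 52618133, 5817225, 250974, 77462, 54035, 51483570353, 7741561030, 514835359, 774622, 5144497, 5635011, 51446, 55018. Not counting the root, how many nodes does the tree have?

65

Trace insertions, counting only characters that open a new branch:
  "52618133" → 8 new (5, 2, 6, 1, 8, 1, 3, 3)
  "5817225" → prefix "5" already present; 6 new (8, 1, 7, 2, 2, 5)
  "250974" → 6 new (2, 5, 0, 9, 7, 4)
  "77462" → 5 new (7, 7, 4, 6, 2)
  "54035" → prefix "5" already present; 4 new (4, 0, 3, 5)
  "51483570353" → prefix "5" already present; 10 new (1, 4, 8, 3, 5, 7, 0, 3, 5, 3)
  "7741561030" → prefix "774" already present; 7 new (1, 5, 6, 1, 0, 3, 0)
  "514835359" → prefix "514835" already present; 3 new (3, 5, 9)
  "774622" → prefix "77462" already present; 1 new (2)
  "5144497" → prefix "514" already present; 4 new (4, 4, 9, 7)
  "5635011" → prefix "5" already present; 6 new (6, 3, 5, 0, 1, 1)
  "51446" → prefix "5144" already present; 1 new (6)
  "55018" → prefix "5" already present; 4 new (5, 0, 1, 8)
Total nodes = 8 + 6 + 6 + 5 + 4 + 10 + 7 + 3 + 1 + 4 + 6 + 1 + 4 = 65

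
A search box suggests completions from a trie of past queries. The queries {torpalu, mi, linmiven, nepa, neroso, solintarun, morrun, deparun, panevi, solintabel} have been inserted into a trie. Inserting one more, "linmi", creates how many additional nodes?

"linmi" is already a full path in the trie; only an end-marker is added.
No new nodes are needed: 0.

0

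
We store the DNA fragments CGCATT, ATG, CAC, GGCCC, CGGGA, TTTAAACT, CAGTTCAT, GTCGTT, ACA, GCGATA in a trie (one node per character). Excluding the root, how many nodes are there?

45

Insert word by word; a character creates a node only if that edge doesn't already exist:
  "CGCATT" → 6 new (C, G, C, A, T, T)
  "ATG" → 3 new (A, T, G)
  "CAC" → prefix "C" already present; 2 new (A, C)
  "GGCCC" → 5 new (G, G, C, C, C)
  "CGGGA" → prefix "CG" already present; 3 new (G, G, A)
  "TTTAAACT" → 8 new (T, T, T, A, A, A, C, T)
  "CAGTTCAT" → prefix "CA" already present; 6 new (G, T, T, C, A, T)
  "GTCGTT" → prefix "G" already present; 5 new (T, C, G, T, T)
  "ACA" → prefix "A" already present; 2 new (C, A)
  "GCGATA" → prefix "G" already present; 5 new (C, G, A, T, A)
Total nodes = 6 + 3 + 2 + 5 + 3 + 8 + 6 + 5 + 2 + 5 = 45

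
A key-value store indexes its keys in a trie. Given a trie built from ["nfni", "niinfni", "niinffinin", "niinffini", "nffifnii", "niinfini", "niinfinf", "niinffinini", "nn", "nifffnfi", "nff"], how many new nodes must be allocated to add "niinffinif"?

1

The longest prefix of "niinffinif" already in the trie is "niinffini" (length 9).
New nodes needed: |"niinffinif"| − 9 = 10 − 9 = 1.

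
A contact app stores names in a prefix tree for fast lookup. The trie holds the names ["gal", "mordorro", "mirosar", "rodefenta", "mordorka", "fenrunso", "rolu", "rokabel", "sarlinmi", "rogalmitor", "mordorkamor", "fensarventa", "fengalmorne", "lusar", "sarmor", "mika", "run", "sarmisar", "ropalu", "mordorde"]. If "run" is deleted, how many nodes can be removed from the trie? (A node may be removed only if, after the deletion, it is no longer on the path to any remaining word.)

A node on "run"'s path can go only if nothing else ends at it or branches off below it.
The suffix "un" (2 nodes) is used only by "run"; the node for "r" still has the child "o", so pruning stops there.
Nodes removed: 2

2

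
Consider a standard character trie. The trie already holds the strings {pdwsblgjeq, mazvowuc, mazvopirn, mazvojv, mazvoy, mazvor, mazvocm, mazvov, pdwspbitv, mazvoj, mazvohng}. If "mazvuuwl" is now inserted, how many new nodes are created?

4

Walking "mazvuuwl" from the root, the first 4 characters ("mazv") follow existing edges; "u" is the first miss.
New nodes needed: |"mazvuuwl"| − 4 = 8 − 4 = 4.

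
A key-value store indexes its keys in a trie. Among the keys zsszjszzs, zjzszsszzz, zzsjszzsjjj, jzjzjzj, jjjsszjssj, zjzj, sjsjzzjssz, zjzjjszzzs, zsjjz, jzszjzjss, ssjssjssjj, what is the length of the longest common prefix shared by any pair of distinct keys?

4

Equivalently: take the maximum, over all pairs, of their longest common prefix length.
"zjzj" and "zjzjjszzzs" agree on "zjzj" (4 characters) before diverging; nothing deeper is shared.
Longest shared-prefix length: 4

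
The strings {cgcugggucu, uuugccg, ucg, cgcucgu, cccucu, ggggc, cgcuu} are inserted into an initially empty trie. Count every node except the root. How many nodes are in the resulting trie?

Count nodes per top-level branch (shared prefixes stored once):
  'c'-branch (cccucu, cgcucgu, cgcugggucu, cgcuu): 19 nodes
  'g'-branch (ggggc): 5 nodes
  'u'-branch (ucg, uuugccg): 9 nodes
Sum: 33

33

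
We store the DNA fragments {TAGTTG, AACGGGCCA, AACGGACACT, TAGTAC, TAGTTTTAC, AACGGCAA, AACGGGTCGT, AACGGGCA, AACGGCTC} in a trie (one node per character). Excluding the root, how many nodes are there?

Insert word by word; a character creates a node only if that edge doesn't already exist:
  "TAGTTG" → 6 new (T, A, G, T, T, G)
  "AACGGGCCA" → 9 new (A, A, C, G, G, G, C, C, A)
  "AACGGACACT" → prefix "AACGG" already present; 5 new (A, C, A, C, T)
  "TAGTAC" → prefix "TAGT" already present; 2 new (A, C)
  "TAGTTTTAC" → prefix "TAGTT" already present; 4 new (T, T, A, C)
  "AACGGCAA" → prefix "AACGG" already present; 3 new (C, A, A)
  "AACGGGTCGT" → prefix "AACGGG" already present; 4 new (T, C, G, T)
  "AACGGGCA" → prefix "AACGGGC" already present; 1 new (A)
  "AACGGCTC" → prefix "AACGGC" already present; 2 new (T, C)
Total nodes = 6 + 9 + 5 + 2 + 4 + 3 + 4 + 1 + 2 = 36

36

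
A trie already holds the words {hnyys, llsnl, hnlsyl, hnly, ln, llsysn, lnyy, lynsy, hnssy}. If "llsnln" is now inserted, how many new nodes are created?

1

The longest prefix of "llsnln" already in the trie is "llsnl" (length 5).
New nodes needed: |"llsnln"| − 5 = 6 − 5 = 1.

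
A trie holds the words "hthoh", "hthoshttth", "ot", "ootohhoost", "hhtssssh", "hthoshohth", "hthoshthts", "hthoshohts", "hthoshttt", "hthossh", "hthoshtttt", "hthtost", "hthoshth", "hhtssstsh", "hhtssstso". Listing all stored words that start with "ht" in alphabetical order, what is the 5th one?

hthoshthts

DFS of the "ht" subtree visits, in order: "hthoh", "hthoshohth", "hthoshohts", "hthoshth", "hthoshthts", "hthoshttt", "hthoshttth", "hthoshtttt", "hthossh", "hthtost"
Position 5: hthoshthts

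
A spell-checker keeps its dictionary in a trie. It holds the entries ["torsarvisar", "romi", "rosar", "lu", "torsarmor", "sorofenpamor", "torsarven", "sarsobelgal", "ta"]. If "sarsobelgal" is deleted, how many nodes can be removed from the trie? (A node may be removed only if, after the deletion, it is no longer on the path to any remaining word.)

After clearing the end-marker at "sarsobelgal", prune upward until reaching a node still needed by another word.
The suffix "arsobelgal" (10 nodes) is used only by "sarsobelgal"; the node for "s" still has the child "o", so pruning stops there.
Nodes removed: 10

10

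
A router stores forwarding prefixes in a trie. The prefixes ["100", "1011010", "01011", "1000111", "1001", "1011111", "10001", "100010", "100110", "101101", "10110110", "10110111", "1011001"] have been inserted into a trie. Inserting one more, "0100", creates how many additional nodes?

1

"010" is already a path in the trie; the remaining "0" must be added.
So 4 − 3 = 1 new nodes.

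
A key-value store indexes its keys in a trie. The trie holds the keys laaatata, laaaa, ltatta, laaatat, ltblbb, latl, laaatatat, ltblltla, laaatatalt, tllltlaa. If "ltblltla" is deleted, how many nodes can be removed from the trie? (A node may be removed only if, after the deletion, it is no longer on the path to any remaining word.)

Walk "ltblltla" from the leaf back toward the root, removing each node that no remaining word uses.
The suffix "ltla" (4 nodes) is used only by "ltblltla"; the node for "ltbl" still has the child "b", so pruning stops there.
Nodes removed: 4

4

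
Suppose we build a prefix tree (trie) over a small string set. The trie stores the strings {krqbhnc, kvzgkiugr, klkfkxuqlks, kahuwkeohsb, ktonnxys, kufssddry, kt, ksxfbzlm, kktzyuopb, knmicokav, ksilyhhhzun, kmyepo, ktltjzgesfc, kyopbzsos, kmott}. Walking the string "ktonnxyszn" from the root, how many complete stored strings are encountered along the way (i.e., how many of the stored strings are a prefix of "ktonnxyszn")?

2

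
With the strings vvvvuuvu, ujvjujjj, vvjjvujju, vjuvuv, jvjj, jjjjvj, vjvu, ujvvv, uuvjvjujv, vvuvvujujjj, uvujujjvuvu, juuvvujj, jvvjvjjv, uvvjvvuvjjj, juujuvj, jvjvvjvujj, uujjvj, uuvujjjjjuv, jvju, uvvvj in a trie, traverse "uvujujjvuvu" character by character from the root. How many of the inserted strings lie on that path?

Check each prefix of "uvujujjvuvu" against the stored set — each match is an end-marker on the path.
Prefixes of the query that are stored words: "uvujujjvuvu"
Count: 1

1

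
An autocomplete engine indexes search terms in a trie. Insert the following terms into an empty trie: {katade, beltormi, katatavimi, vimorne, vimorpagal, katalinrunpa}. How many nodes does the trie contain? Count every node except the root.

Count nodes per top-level branch (shared prefixes stored once):
  'b'-branch (beltormi): 8 nodes
  'k'-branch (katade, katalinrunpa, katatavimi): 20 nodes
  'v'-branch (vimorne, vimorpagal): 12 nodes
Sum: 40

40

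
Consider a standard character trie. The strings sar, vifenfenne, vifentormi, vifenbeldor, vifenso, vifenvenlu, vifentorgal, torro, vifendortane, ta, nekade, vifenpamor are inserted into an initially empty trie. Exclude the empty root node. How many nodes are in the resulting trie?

For each word, the new-node count is its length minus the longest prefix already in the trie:
  "sar" → 3 new (s, a, r)
  "vifenfenne" → 10 new (v, i, f, e, n, f, e, n, n, e)
  "vifentormi" → prefix "vifen" already present; 5 new (t, o, r, m, i)
  "vifenbeldor" → prefix "vifen" already present; 6 new (b, e, l, d, o, r)
  "vifenso" → prefix "vifen" already present; 2 new (s, o)
  "vifenvenlu" → prefix "vifen" already present; 5 new (v, e, n, l, u)
  "vifentorgal" → prefix "vifentor" already present; 3 new (g, a, l)
  "torro" → 5 new (t, o, r, r, o)
  "vifendortane" → prefix "vifen" already present; 7 new (d, o, r, t, a, n, e)
  "ta" → prefix "t" already present; 1 new (a)
  "nekade" → 6 new (n, e, k, a, d, e)
  "vifenpamor" → prefix "vifen" already present; 5 new (p, a, m, o, r)
Total nodes = 3 + 10 + 5 + 6 + 2 + 5 + 3 + 5 + 7 + 1 + 6 + 5 = 58

58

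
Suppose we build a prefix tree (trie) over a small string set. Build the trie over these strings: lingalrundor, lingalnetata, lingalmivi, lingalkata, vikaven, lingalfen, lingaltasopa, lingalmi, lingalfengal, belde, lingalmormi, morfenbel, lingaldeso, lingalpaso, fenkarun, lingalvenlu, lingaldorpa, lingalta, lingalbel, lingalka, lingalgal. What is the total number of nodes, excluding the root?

94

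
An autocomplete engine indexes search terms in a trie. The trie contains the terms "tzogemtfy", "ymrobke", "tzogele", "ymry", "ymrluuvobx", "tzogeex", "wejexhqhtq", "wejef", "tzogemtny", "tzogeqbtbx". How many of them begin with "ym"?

3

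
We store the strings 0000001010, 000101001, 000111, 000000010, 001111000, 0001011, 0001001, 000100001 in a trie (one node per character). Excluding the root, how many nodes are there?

Trace insertions, counting only characters that open a new branch:
  "0000001010" → 10 new (0, 0, 0, 0, 0, 0, 1, 0, 1, 0)
  "000101001" → prefix "000" already present; 6 new (1, 0, 1, 0, 0, 1)
  "000111" → prefix "0001" already present; 2 new (1, 1)
  "000000010" → prefix "000000" already present; 3 new (0, 1, 0)
  "001111000" → prefix "00" already present; 7 new (1, 1, 1, 1, 0, 0, 0)
  "0001011" → prefix "000101" already present; 1 new (1)
  "0001001" → prefix "00010" already present; 2 new (0, 1)
  "000100001" → prefix "000100" already present; 3 new (0, 0, 1)
Total nodes = 10 + 6 + 2 + 3 + 7 + 1 + 2 + 3 = 34

34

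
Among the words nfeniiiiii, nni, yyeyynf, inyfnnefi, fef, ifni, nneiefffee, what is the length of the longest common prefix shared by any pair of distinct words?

2

Equivalently: take the maximum, over all pairs, of their longest common prefix length.
"nneiefffee" and "nni" agree on "nn" (2 characters) before diverging; nothing deeper is shared.
Longest shared-prefix length: 2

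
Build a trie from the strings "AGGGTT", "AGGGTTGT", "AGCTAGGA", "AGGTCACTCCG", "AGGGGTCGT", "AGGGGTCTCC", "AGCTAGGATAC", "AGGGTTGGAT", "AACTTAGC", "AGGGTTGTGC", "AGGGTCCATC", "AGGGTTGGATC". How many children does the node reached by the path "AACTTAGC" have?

0

Walk "AACTTAGC" from the root, arriving at one node.
No stored string extends past "AACTTAGC".
That node has 0 child edges.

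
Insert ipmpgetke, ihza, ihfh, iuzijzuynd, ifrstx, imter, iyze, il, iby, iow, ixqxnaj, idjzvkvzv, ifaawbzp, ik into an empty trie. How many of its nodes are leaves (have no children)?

14

Leaves are exactly the stored words that no other stored word extends.
Those words: "iby", "idjzvkvzv", "ifaawbzp", "ifrstx", "ihfh", "ihza", "ik", "il", "imter", "iow", "ipmpgetke", "iuzijzuynd", "ixqxnaj", "iyze"
Leaf count: 14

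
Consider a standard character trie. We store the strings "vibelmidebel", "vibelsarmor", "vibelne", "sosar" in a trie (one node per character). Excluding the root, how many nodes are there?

Count nodes per top-level branch (shared prefixes stored once):
  's'-branch (sosar): 5 nodes
  'v'-branch (vibelmidebel, vibelne, vibelsarmor): 20 nodes
Sum: 25

25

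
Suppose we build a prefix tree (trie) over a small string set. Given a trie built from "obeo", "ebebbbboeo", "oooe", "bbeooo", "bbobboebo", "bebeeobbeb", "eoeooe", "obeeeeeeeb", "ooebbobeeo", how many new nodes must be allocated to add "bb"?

"bb" is already a full path in the trie; only an end-marker is added.
No new nodes are needed: 0.

0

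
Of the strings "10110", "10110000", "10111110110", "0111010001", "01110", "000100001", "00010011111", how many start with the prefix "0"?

Filter for entries beginning with "0":
Words under "0": 000100001, 00010011111, 01110, 0111010001
Count: 4

4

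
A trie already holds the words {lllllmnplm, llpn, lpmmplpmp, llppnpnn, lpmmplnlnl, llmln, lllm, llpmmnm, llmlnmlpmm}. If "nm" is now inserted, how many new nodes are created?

No existing word starts with "n", so every character of "nm" needs a new node.
2 − 0 = 2 new nodes.

2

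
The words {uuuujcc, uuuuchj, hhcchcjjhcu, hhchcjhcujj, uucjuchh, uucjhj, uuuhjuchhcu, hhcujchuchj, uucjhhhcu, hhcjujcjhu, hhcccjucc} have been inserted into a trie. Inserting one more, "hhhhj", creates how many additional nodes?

3

The longest prefix of "hhhhj" already in the trie is "hh" (length 2).
New nodes needed: |"hhhhj"| − 2 = 5 − 2 = 3.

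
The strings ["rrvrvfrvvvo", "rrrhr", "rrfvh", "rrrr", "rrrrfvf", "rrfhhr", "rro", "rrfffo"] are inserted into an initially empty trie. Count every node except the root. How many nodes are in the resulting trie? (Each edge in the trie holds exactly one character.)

For each word, the new-node count is its length minus the longest prefix already in the trie:
  "rrvrvfrvvvo" → 11 new (r, r, v, r, v, f, r, v, v, v, o)
  "rrrhr" → prefix "rr" already present; 3 new (r, h, r)
  "rrfvh" → prefix "rr" already present; 3 new (f, v, h)
  "rrrr" → prefix "rrr" already present; 1 new (r)
  "rrrrfvf" → prefix "rrrr" already present; 3 new (f, v, f)
  "rrfhhr" → prefix "rrf" already present; 3 new (h, h, r)
  "rro" → prefix "rr" already present; 1 new (o)
  "rrfffo" → prefix "rrf" already present; 3 new (f, f, o)
Total nodes = 11 + 3 + 3 + 1 + 3 + 3 + 1 + 3 = 28

28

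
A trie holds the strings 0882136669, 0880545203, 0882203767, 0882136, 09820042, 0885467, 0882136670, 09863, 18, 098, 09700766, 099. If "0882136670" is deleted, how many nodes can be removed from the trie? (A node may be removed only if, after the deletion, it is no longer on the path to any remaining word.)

2

A node on "0882136670"'s path can go only if nothing else ends at it or branches off below it.
The suffix "70" (2 nodes) is used only by "0882136670"; the node for "08821366" still has the child "6", so pruning stops there.
Nodes removed: 2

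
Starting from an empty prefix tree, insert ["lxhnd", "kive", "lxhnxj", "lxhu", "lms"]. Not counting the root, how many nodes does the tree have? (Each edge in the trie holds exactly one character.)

Count nodes per top-level branch (shared prefixes stored once):
  'k'-branch (kive): 4 nodes
  'l'-branch (lms, lxhnd, lxhnxj, lxhu): 10 nodes
Sum: 14

14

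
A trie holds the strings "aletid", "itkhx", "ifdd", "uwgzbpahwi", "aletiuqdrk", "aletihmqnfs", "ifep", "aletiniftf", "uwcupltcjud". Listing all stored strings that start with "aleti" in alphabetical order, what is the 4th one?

Filter for "aleti…" and sort: "aletid", "aletihmqnfs", "aletiniftf", "aletiuqdrk"
Position 4: aletiuqdrk

aletiuqdrk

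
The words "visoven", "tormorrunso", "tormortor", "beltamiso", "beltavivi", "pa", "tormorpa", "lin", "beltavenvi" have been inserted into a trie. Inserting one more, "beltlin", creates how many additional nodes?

Walking "beltlin" from the root, the first 4 characters ("belt") follow existing edges; "l" is the first miss.
Each of the 3 remaining characters creates one node.

3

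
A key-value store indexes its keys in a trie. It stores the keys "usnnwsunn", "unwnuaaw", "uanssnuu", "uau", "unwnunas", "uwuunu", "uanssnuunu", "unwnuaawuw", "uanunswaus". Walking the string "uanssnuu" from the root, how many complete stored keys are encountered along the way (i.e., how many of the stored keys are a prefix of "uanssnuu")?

Walk "uanssnuu" from the root; an end-of-word marker is hit whenever a stored word is a prefix of "uanssnuu".
Prefixes of the query that are stored words: "uanssnuu"
Count: 1

1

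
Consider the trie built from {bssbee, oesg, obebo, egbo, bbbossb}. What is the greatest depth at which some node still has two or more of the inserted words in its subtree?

1

Equivalently: take the maximum, over all pairs, of their longest common prefix length.
"bbbossb" and "bssbee" agree on "b" (1 characters) before diverging; nothing deeper is shared.
Longest shared-prefix length: 1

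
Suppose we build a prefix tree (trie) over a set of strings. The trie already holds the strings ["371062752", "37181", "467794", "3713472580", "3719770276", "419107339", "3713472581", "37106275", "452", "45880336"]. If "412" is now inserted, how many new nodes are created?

The longest prefix of "412" already in the trie is "41" (length 2).
So 3 − 2 = 1 new nodes.

1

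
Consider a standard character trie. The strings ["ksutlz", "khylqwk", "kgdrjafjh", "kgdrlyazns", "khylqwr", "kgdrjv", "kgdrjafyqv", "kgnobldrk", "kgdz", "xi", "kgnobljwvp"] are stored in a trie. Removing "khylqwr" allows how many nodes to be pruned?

1

After clearing the end-marker at "khylqwr", prune upward until reaching a node still needed by another word.
The suffix "r" (1 node) is used only by "khylqwr"; the node for "khylqw" still has the child "k", so pruning stops there.
Nodes removed: 1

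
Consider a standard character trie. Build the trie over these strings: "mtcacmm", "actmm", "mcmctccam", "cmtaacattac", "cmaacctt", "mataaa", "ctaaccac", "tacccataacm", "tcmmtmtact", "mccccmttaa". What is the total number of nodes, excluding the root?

77

Count nodes per top-level branch (shared prefixes stored once):
  'a'-branch (actmm): 5 nodes
  'c'-branch (cmaacctt, cmtaacattac, ctaaccac): 24 nodes
  'm'-branch (mataaa, mccccmttaa, mcmctccam, mtcacmm): 28 nodes
  't'-branch (tacccataacm, tcmmtmtact): 20 nodes
Sum: 77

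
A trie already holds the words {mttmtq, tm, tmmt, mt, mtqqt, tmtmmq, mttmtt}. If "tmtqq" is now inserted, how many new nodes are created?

2

Walking "tmtqq" from the root, the first 3 characters ("tmt") follow existing edges; "q" is the first miss.
Each of the 2 remaining characters creates one node.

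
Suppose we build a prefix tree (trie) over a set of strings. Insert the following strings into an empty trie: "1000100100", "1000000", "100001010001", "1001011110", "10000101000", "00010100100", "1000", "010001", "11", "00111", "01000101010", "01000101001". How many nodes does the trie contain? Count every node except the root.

Count nodes per top-level branch (shared prefixes stored once):
  '0'-branch (00010100100, 00111, 010001, 01000101001, 01000101010): 26 nodes
  '1'-branch (1000, 1000000, 10000101000, 100001010001, 1000100100, 1001011110, 11): 28 nodes
Sum: 54

54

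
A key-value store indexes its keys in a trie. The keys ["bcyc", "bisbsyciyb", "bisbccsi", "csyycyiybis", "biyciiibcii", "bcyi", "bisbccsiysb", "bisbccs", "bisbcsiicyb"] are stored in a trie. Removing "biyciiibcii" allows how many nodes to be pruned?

9

A node on "biyciiibcii"'s path can go only if nothing else ends at it or branches off below it.
The suffix "yciiibcii" (9 nodes) is used only by "biyciiibcii"; the node for "bi" still has the child "s", so pruning stops there.
Nodes removed: 9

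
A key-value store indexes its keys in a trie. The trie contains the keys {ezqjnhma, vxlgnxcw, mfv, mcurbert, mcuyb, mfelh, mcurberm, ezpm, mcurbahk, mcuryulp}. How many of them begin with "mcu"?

5

Traverse to the node for "mcu", then collect every word in that subtree.
Matches: "mcurbahk", "mcurberm", "mcurbert", "mcuryulp", "mcuyb"
Count: 5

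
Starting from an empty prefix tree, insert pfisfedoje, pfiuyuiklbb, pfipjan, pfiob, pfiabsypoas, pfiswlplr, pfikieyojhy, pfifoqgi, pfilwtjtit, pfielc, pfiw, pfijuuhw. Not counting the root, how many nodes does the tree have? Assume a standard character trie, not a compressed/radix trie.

66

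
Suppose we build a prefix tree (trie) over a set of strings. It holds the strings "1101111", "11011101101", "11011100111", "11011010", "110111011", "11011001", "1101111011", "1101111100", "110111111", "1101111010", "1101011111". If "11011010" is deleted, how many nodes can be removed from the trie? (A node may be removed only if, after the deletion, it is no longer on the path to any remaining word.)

After clearing the end-marker at "11011010", prune upward until reaching a node still needed by another word.
The suffix "10" (2 nodes) is used only by "11011010"; the node for "110110" still has the child "0", so pruning stops there.
Nodes removed: 2

2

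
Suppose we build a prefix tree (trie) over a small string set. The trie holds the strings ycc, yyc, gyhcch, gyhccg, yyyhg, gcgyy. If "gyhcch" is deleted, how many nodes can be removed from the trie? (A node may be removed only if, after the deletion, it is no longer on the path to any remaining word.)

A node on "gyhcch"'s path can go only if nothing else ends at it or branches off below it.
The suffix "h" (1 node) is used only by "gyhcch"; the node for "gyhcc" still has the child "g", so pruning stops there.
Nodes removed: 1

1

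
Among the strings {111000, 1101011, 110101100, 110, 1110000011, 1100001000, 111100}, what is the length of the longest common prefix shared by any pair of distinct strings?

The deepest shared node is where two words last agree before diverging.
e.g. "1101011" and "110101100" share the prefix "1101011" of length 7; no pair shares a longer one.
Longest shared-prefix length: 7

7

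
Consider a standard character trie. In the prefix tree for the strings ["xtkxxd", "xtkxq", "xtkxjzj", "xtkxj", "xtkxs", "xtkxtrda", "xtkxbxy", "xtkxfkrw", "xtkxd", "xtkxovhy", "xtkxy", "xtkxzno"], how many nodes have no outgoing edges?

11

A leaf is a node with no children — equivalently, the end of a word that is not a proper prefix of any other stored word.
Those words: "xtkxbxy", "xtkxd", "xtkxfkrw", "xtkxjzj", "xtkxovhy", "xtkxq", "xtkxs", "xtkxtrda", "xtkxxd", "xtkxy", "xtkxzno"
Leaf count: 11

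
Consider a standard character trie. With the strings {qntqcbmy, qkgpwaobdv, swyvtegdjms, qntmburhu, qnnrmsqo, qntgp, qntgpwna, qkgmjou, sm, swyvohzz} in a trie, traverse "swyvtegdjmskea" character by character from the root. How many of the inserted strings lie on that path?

Check each prefix of "swyvtegdjmskea" against the stored set — each match is an end-marker on the path.
Prefixes of the query that are stored words: "swyvtegdjms"
Count: 1

1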